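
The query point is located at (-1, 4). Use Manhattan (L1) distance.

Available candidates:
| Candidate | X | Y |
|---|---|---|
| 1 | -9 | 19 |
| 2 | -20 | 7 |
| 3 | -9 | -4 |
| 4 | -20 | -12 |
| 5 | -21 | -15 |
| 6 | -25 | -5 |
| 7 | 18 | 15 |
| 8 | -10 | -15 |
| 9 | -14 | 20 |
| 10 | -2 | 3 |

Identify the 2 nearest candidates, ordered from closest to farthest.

Distances from (-1, 4):
1: |-8| + |15| = 8 + 15 = 23
2: |-19| + |3| = 19 + 3 = 22
3: |-8| + |-8| = 8 + 8 = 16
4: |-19| + |-16| = 19 + 16 = 35
5: |-20| + |-19| = 20 + 19 = 39
6: |-24| + |-9| = 24 + 9 = 33
7: |19| + |11| = 19 + 11 = 30
8: |-9| + |-19| = 9 + 19 = 28
9: |-13| + |16| = 13 + 16 = 29
10: |-1| + |-1| = 1 + 1 = 2
Sorted: 10 (2) < 3 (16) < 2 (22) < 1 (23) < …

10, 3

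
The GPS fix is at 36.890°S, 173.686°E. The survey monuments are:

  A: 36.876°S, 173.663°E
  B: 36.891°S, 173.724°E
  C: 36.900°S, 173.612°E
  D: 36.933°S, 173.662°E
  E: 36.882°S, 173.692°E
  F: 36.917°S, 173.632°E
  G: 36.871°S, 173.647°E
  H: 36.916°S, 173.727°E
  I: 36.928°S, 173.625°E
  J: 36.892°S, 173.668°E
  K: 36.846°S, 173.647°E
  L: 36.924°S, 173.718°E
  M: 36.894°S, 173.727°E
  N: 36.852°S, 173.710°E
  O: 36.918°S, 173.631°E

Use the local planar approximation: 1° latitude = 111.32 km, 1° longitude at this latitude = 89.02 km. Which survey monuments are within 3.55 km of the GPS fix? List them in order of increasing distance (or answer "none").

Distances from 36.890°S, 173.686°E:
A: 2.573 km
B: 3.385 km
C: 6.681 km
D: 5.242 km
E: 1.038 km
F: 5.669 km
G: 4.065 km
H: 4.658 km
I: 6.883 km
J: 1.618 km
K: 6.004 km
L: 4.737 km
M: 3.677 km
N: 4.739 km
O: 5.804 km
Threshold 3.55 km: E (1.038 km), J (1.618 km), A (2.573 km), B (3.385 km) are within range.

E, J, A, B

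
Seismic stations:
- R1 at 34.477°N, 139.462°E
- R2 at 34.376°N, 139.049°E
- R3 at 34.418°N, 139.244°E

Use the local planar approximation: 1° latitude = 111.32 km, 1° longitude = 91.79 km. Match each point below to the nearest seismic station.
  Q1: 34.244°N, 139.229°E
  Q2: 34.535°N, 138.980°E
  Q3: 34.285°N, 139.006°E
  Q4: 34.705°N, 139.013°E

Q1→R3; Q2→R2; Q3→R2; Q4→R2

Q1 at 34.244°N, 139.229°E:
  R1: √((0.233·111.32)² + (0.233·91.79)²) = √(672.75702 + 457.40676) = 33.618 km
  R2: √((0.132·111.32)² + (-0.180·91.79)²) = √(215.92069 + 272.98309) = 22.111 km
  R3: √((0.174·111.32)² + (0.015·91.79)²) = √(375.18450 + 1.89572) = 19.419 km
  → nearest: R3 (19.419 km)
Q2 at 34.535°N, 138.980°E:
  R1: √((-0.058·111.32)² + (0.482·91.79)²) = √(41.68717 + 1957.42358) = 44.711 km
  R2: √((-0.159·111.32)² + (0.069·91.79)²) = √(313.28575 + 40.11335) = 18.799 km
  R3: √((-0.117·111.32)² + (0.264·91.79)²) = √(169.63604 + 587.21696) = 27.511 km
  → nearest: R2 (18.799 km)
Q3 at 34.285°N, 139.006°E:
  R1: √((0.192·111.32)² + (0.456·91.79)²) = √(456.82394 + 1751.94483) = 46.998 km
  R2: √((0.091·111.32)² + (0.043·91.79)²) = √(102.61933 + 15.57857) = 10.872 km
  R3: √((0.133·111.32)² + (0.238·91.79)²) = √(219.20461 + 477.24859) = 26.390 km
  → nearest: R2 (10.872 km)
Q4 at 34.705°N, 139.013°E:
  R1: √((-0.228·111.32)² + (0.449·91.79)²) = √(644.19313 + 1698.56989) = 48.402 km
  R2: √((-0.329·111.32)² + (0.036·91.79)²) = √(1341.33789 + 10.91932) = 36.773 km
  R3: √((-0.287·111.32)² + (0.231·91.79)²) = √(1020.72838 + 449.58799) = 38.345 km
  → nearest: R2 (36.773 km)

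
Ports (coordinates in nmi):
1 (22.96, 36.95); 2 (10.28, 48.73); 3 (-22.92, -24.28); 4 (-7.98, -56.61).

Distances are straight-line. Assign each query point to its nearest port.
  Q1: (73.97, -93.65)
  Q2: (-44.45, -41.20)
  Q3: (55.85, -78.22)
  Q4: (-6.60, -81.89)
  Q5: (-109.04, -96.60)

Q1 at (73.97, -93.65):
  1: √((-51.01)² + (130.60)²) = √(2602.0201 + 17056.3600) = 140.21 nmi
  2: √((-63.69)² + (142.38)²) = √(4056.4161 + 20272.0644) = 155.98 nmi
  3: √((-96.89)² + (69.37)²) = √(9387.6721 + 4812.1969) = 119.16 nmi
  4: √((-81.95)² + (37.04)²) = √(6715.8025 + 1371.9616) = 89.93 nmi
  → nearest: 4 (89.93 nmi)
Q2 at (-44.45, -41.20):
  1: √((67.41)² + (78.15)²) = √(4544.1081 + 6107.4225) = 103.21 nmi
  2: √((54.73)² + (89.93)²) = √(2995.3729 + 8087.4049) = 105.27 nmi
  3: √((21.53)² + (16.92)²) = √(463.5409 + 286.2864) = 27.38 nmi
  4: √((36.47)² + (-15.41)²) = √(1330.0609 + 237.4681) = 39.59 nmi
  → nearest: 3 (27.38 nmi)
Q3 at (55.85, -78.22):
  1: √((-32.89)² + (115.17)²) = √(1081.7521 + 13264.1289) = 119.77 nmi
  2: √((-45.57)² + (126.95)²) = √(2076.6249 + 16116.3025) = 134.88 nmi
  3: √((-78.77)² + (53.94)²) = √(6204.7129 + 2909.5236) = 95.47 nmi
  4: √((-63.83)² + (21.61)²) = √(4074.2689 + 466.9921) = 67.39 nmi
  → nearest: 4 (67.39 nmi)
Q4 at (-6.60, -81.89):
  1: √((29.56)² + (118.84)²) = √(873.7936 + 14122.9456) = 122.46 nmi
  2: √((16.88)² + (130.62)²) = √(284.9344 + 17061.5844) = 131.71 nmi
  3: √((-16.32)² + (57.61)²) = √(266.3424 + 3318.9121) = 59.88 nmi
  4: √((-1.38)² + (25.28)²) = √(1.9044 + 639.0784) = 25.32 nmi
  → nearest: 4 (25.32 nmi)
Q5 at (-109.04, -96.60):
  1: √((132.00)² + (133.55)²) = √(17424.0000 + 17835.6025) = 187.78 nmi
  2: √((119.32)² + (145.33)²) = √(14237.2624 + 21120.8089) = 188.04 nmi
  3: √((86.12)² + (72.32)²) = √(7416.6544 + 5230.1824) = 112.46 nmi
  4: √((101.06)² + (39.99)²) = √(10213.1236 + 1599.2001) = 108.68 nmi
  → nearest: 4 (108.68 nmi)

Q1→4; Q2→3; Q3→4; Q4→4; Q5→4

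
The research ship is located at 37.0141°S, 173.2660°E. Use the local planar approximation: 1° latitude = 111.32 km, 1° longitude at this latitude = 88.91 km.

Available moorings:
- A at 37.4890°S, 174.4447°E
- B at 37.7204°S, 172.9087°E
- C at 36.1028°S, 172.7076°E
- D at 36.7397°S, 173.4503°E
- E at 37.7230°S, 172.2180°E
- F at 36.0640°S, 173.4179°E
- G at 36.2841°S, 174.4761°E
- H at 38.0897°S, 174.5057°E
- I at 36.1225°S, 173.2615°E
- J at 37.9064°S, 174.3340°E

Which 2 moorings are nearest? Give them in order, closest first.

D, B

Distances from 37.0141°S, 173.2660°E:
A: √((-0.4749·111.32)² + (1.1787·88.91)²) = √(2794.799999 + 10982.666286) = 117.3775 km
B: √((-0.7063·111.32)² + (-0.3573·88.91)²) = √(6181.940316 + 1009.176788) = 84.8005 km
C: √((0.9113·111.32)² + (-0.5584·88.91)²) = √(10291.273873 + 2464.858766) = 112.9431 km
D: √((0.2744·111.32)² + (0.1843·88.91)²) = √(933.070823 + 268.504699) = 34.6637 km
E: √((-0.7089·111.32)² + (-1.0480·88.91)²) = √(6227.537452 + 8682.080050) = 122.1049 km
F: √((0.9501·111.32)² + (0.1519·88.91)²) = √(11186.263147 + 182.396612) = 106.6239 km
G: √((0.7300·111.32)² + (1.2101·88.91)²) = √(6603.772685 + 11575.606163) = 134.8309 km
H: √((-1.0756·111.32)² + (1.2397·88.91)²) = √(14336.659886 + 12148.829103) = 162.7436 km
I: √((0.8916·111.32)² + (-0.0045·88.91)²) = √(9851.140540 + 0.160076) = 99.2537 km
J: √((-0.8923·111.32)² + (1.0680·88.91)²) = √(9866.614980 + 9016.619147) = 137.4163 km
Sorted: D (34.6637 km) < B (84.8005 km) < I (99.2537 km) < F (106.6239 km) < …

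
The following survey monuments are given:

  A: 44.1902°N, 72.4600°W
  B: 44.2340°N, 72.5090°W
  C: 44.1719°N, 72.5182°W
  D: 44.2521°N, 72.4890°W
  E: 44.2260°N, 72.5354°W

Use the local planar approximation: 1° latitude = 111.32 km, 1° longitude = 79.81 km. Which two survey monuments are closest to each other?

B and E

Pairwise distances:
B–E: 2.2875 km
B–D: 2.5705 km
D–E: 4.7069 km
A–C: 5.0720 km
C–E: 6.1769 km
A–B: 6.2504 km
B–C: 6.9519 km
A–E: 7.2177 km
A–D: 7.2690 km
C–D: 9.2270 km
Closest pair: B–E at 2.2875 km.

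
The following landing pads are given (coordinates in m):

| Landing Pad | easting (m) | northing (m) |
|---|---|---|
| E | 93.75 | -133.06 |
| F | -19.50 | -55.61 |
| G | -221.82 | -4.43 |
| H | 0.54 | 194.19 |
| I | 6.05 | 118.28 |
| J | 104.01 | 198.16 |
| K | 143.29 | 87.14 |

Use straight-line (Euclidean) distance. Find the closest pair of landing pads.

H and I

Pairwise distances:
E–F: 137.20 m
E–G: 340.78 m
E–H: 340.27 m
E–I: 266.20 m
E–J: 331.38 m
E–K: 225.70 m
F–G: 208.69 m
F–H: 250.60 m
F–I: 175.76 m
F–J: 282.23 m
F–K: 216.51 m
G–H: 298.15 m
G–I: 258.81 m
G–J: 383.68 m
G–K: 376.42 m
H–I: 76.11 m
H–J: 103.55 m
H–K: 178.43 m
I–J: 126.40 m
I–K: 140.73 m
J–K: 117.76 m
Closest pair: H–I at 76.11 m.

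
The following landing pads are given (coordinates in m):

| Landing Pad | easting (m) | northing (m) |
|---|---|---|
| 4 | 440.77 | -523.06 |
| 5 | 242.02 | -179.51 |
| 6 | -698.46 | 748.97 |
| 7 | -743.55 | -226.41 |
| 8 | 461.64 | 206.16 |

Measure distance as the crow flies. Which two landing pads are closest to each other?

4 and 5

Pairwise distances:
4–5: 396.90 m
4–6: 1707.60 m
4–7: 1220.91 m
4–8: 729.52 m
5–6: 1321.58 m
5–7: 986.69 m
5–8: 443.82 m
6–7: 976.42 m
6–8: 1280.81 m
7–8: 1280.47 m
Closest pair: 4–5 at 396.90 m.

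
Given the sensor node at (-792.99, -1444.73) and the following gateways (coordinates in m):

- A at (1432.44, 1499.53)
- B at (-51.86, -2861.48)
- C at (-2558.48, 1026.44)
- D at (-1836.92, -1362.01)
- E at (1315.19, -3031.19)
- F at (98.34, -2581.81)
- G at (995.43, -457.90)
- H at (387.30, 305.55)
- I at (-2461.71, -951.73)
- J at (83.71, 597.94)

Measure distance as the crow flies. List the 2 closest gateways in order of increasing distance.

Distances from (-792.99, -1444.73):
A: 3690.69 m
B: 1598.89 m
C: 3037.04 m
D: 1047.20 m
E: 2638.42 m
F: 1444.79 m
G: 2042.62 m
H: 2111.06 m
I: 1740.02 m
J: 2222.86 m
Sorted: D (1047.20 m) < F (1444.79 m) < B (1598.89 m) < I (1740.02 m) < …

D, F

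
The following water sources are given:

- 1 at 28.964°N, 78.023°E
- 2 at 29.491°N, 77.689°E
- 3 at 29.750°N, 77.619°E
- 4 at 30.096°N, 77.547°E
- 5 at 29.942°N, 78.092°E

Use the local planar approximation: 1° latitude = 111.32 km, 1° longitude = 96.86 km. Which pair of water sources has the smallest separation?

Pairwise distances:
1–2: √((0.527·111.32)² + (-0.334·96.86)²) = √(3441.65732 + 1046.60273) = 66.994 km
1–3: √((0.786·111.32)² + (-0.404·96.86)²) = √(7655.81601 + 1531.26960) = 95.849 km
1–4: √((1.132·111.32)² + (-0.476·96.86)²) = √(15879.58868 + 2125.70422) = 134.184 km
1–5: √((0.978·111.32)² + (0.069·96.86)²) = √(11852.88593 + 44.66703) = 109.076 km
2–3: √((0.259·111.32)² + (-0.070·96.86)²) = √(831.27730 + 45.97111) = 29.618 km
2–4: √((0.605·111.32)² + (-0.142·96.86)²) = √(4535.83392 + 189.17582) = 68.739 km
2–5: √((0.451·111.32)² + (0.403·96.86)²) = √(2520.57416 + 1523.69844) = 63.595 km
3–4: √((0.346·111.32)² + (-0.072·96.86)²) = √(1483.53772 + 48.63556) = 39.143 km
3–5: √((0.192·111.32)² + (0.473·96.86)²) = √(456.82394 + 2098.99407) = 50.555 km
4–5: √((-0.154·111.32)² + (0.545·96.86)²) = √(293.89205 + 2786.64685) = 55.503 km
Closest pair: 2–3 at 29.618 km.

2 and 3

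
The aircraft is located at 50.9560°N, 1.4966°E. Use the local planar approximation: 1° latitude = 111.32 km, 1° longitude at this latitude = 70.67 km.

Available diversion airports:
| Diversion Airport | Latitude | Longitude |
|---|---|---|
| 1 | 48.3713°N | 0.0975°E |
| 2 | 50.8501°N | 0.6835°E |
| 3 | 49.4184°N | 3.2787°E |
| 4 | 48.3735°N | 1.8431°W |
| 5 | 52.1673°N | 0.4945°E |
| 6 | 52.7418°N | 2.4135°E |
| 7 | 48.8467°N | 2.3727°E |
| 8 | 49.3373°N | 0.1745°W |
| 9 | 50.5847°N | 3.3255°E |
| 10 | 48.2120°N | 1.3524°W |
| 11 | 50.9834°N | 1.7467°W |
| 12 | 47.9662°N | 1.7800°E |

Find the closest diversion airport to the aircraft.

2

Distances from 50.9560°N, 1.4966°E:
1: √((-2.5847·111.32)² + (-1.3991·70.67)²) = √(82787.864651 + 9776.146382) = 304.2433 km
2: √((-0.1059·111.32)² + (-0.8131·70.67)²) = √(138.975523 + 3301.855816) = 58.6586 km
3: √((-1.5376·111.32)² + (1.7821·70.67)²) = √(29297.673578 + 15861.137244) = 212.5060 km
4: √((-2.5825·111.32)² + (-3.3397·70.67)²) = √(82646.992759 + 55703.835004) = 371.9554 km
5: √((1.2113·111.32)² + (-1.0021·70.67)²) = √(18182.342311 + 5015.246770) = 152.3075 km
6: √((1.7858·111.32)² + (0.9169·70.67)²) = √(39519.553808 + 4198.693068) = 209.0891 km
7: √((-2.1093·111.32)² + (0.8761·70.67)²) = √(55134.456863 + 3833.341786) = 242.8329 km
8: √((-1.6187·111.32)² + (-1.6711·70.67)²) = √(32469.763753 + 13946.815671) = 215.4451 km
9: √((-0.3713·111.32)² + (1.8289·70.67)²) = √(1708.426478 + 16705.139338) = 135.6966 km
10: √((-2.7440·111.32)² + (-2.8490·70.67)²) = √(93307.082318 + 40537.324466) = 365.8475 km
11: √((0.0274·111.32)² + (-3.2433·70.67)²) = √(9.303525 + 52534.478658) = 229.2243 km
12: √((-2.9898·111.32)² + (0.2834·70.67)²) = √(110772.171764 + 401.115897) = 333.4266 km
Minimum: 2 at 58.6586 km.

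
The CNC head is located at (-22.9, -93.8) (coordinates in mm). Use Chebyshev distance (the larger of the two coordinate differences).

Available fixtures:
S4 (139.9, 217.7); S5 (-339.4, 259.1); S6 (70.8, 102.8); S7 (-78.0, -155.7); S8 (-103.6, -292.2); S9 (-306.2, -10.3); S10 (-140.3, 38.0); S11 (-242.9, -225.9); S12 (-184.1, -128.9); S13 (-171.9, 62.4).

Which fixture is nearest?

Distances from (-22.9, -93.8):
S4: max(|162.8|, |311.5|) = 311.5 mm
S5: max(|-316.5|, |352.9|) = 352.9 mm
S6: max(|93.7|, |196.6|) = 196.6 mm
S7: max(|-55.1|, |-61.9|) = 61.9 mm
S8: max(|-80.7|, |-198.4|) = 198.4 mm
S9: max(|-283.3|, |83.5|) = 283.3 mm
S10: max(|-117.4|, |131.8|) = 131.8 mm
S11: max(|-220.0|, |-132.1|) = 220.0 mm
S12: max(|-161.2|, |-35.1|) = 161.2 mm
S13: max(|-149.0|, |156.2|) = 156.2 mm
Minimum: S7 at 61.9 mm.

S7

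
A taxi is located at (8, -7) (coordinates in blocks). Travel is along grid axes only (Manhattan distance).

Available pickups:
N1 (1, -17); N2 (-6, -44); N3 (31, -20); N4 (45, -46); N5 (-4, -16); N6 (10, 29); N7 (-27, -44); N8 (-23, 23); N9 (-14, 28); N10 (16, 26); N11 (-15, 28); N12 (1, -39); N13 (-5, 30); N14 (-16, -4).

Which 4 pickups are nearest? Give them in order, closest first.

N1, N5, N14, N3

Distances from (8, -7):
N1: |-7| + |-10| = 7 + 10 = 17 blocks
N2: |-14| + |-37| = 14 + 37 = 51 blocks
N3: |23| + |-13| = 23 + 13 = 36 blocks
N4: |37| + |-39| = 37 + 39 = 76 blocks
N5: |-12| + |-9| = 12 + 9 = 21 blocks
N6: |2| + |36| = 2 + 36 = 38 blocks
N7: |-35| + |-37| = 35 + 37 = 72 blocks
N8: |-31| + |30| = 31 + 30 = 61 blocks
N9: |-22| + |35| = 22 + 35 = 57 blocks
N10: |8| + |33| = 8 + 33 = 41 blocks
N11: |-23| + |35| = 23 + 35 = 58 blocks
N12: |-7| + |-32| = 7 + 32 = 39 blocks
N13: |-13| + |37| = 13 + 37 = 50 blocks
N14: |-24| + |3| = 24 + 3 = 27 blocks
Sorted: N1 (17 blocks) < N5 (21 blocks) < N14 (27 blocks) < N3 (36 blocks) < N6 (38 blocks) < N12 (39 blocks) < …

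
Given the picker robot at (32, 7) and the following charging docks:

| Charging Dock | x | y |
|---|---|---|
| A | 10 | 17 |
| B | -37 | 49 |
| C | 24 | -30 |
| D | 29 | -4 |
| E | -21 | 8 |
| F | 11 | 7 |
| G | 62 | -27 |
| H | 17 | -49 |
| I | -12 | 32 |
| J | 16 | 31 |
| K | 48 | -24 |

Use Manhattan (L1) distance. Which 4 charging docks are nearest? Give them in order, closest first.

Distances from (32, 7):
A: |-22| + |10| = 22 + 10 = 32
B: |-69| + |42| = 69 + 42 = 111
C: |-8| + |-37| = 8 + 37 = 45
D: |-3| + |-11| = 3 + 11 = 14
E: |-53| + |1| = 53 + 1 = 54
F: |-21| + |0| = 21 + 0 = 21
G: |30| + |-34| = 30 + 34 = 64
H: |-15| + |-56| = 15 + 56 = 71
I: |-44| + |25| = 44 + 25 = 69
J: |-16| + |24| = 16 + 24 = 40
K: |16| + |-31| = 16 + 31 = 47
Sorted: D (14) < F (21) < A (32) < J (40) < C (45) < K (47) < …

D, F, A, J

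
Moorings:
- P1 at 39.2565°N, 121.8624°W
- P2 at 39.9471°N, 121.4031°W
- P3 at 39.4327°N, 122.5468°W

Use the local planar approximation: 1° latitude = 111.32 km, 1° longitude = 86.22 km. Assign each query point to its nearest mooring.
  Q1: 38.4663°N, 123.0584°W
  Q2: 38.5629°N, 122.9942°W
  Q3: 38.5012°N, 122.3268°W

Q1→P3; Q2→P3; Q3→P1

Q1 at 38.4663°N, 123.0584°W:
  P1: √((0.7902·111.32)² + (1.1960·86.22)²) = √(7737.852485 + 10633.552910) = 135.5412 km
  P2: √((1.4808·111.32)² + (1.6553·86.22)²) = √(27173.101237 + 20368.988695) = 218.0415 km
  P3: √((0.9664·111.32)² + (0.5116·86.22)²) = √(11573.380664 + 1945.705509) = 116.2716 km
  → nearest: P3 (116.2716 km)
Q2 at 38.5629°N, 122.9942°W:
  P1: √((0.6936·111.32)² + (1.1318·86.22)²) = √(5961.623762 + 9522.597242) = 124.4356 km
  P2: √((1.3842·111.32)² + (1.5911·86.22)²) = √(23743.464299 + 18819.626001) = 206.3082 km
  P3: √((0.8698·111.32)² + (0.4474·86.22)²) = √(9375.300613 + 1488.017355) = 104.2272 km
  → nearest: P3 (104.2272 km)
Q3 at 38.5012°N, 122.3268°W:
  P1: √((0.7553·111.32)² + (0.4644·86.22)²) = √(7069.445727 + 1603.247086) = 93.1273 km
  P2: √((1.4459·111.32)² + (0.9237·86.22)²) = √(25907.345135 + 6342.754824) = 179.5831 km
  P3: √((0.9315·111.32)² + (-0.2200·86.22)²) = √(10752.565921 + 359.800199) = 105.4152 km
  → nearest: P1 (93.1273 km)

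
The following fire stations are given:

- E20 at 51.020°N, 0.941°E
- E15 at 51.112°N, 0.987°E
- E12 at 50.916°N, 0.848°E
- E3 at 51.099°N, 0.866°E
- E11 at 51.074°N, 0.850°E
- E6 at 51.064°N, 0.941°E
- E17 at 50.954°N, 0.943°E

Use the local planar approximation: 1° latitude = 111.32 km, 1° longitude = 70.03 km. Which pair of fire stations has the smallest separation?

E3 and E11

Pairwise distances:
E20–E15: √((0.092·111.32)² + (0.046·70.03)²) = √(104.88709 + 10.37729) = 10.736 km
E20–E12: √((-0.104·111.32)² + (-0.093·70.03)²) = √(134.03341 + 42.41643) = 13.283 km
E20–E3: √((0.079·111.32)² + (-0.075·70.03)²) = √(77.33936 + 27.58613) = 10.243 km
E20–E11: √((0.054·111.32)² + (-0.091·70.03)²) = √(36.13549 + 40.61169) = 8.761 km
E20–E6: √((0.044·111.32)² + (0.000·70.03)²) = √(23.99119 + 0.00000) = 4.898 km
E20–E17: √((-0.066·111.32)² + (0.002·70.03)²) = √(53.98017 + 0.01962) = 7.348 km
E15–E12: √((-0.196·111.32)² + (-0.139·70.03)²) = √(476.05654 + 94.75407) = 23.892 km
E15–E3: √((-0.013·111.32)² + (-0.121·70.03)²) = √(2.09427 + 71.80241) = 8.596 km
E15–E11: √((-0.038·111.32)² + (-0.137·70.03)²) = √(17.89425 + 92.04695) = 10.485 km
E15–E6: √((-0.048·111.32)² + (-0.046·70.03)²) = √(28.55150 + 10.37729) = 6.239 km
E15–E17: √((-0.158·111.32)² + (-0.044·70.03)²) = √(309.35744 + 9.49453) = 17.856 km
E12–E3: √((0.183·111.32)² + (0.018·70.03)²) = √(415.00046 + 1.58896) = 20.411 km
E12–E11: √((0.158·111.32)² + (0.002·70.03)²) = √(309.35744 + 0.01962) = 17.589 km
E12–E6: √((0.148·111.32)² + (0.093·70.03)²) = √(271.43749 + 42.41643) = 17.716 km
E12–E17: √((0.038·111.32)² + (0.095·70.03)²) = √(17.89425 + 44.26041) = 7.884 km
E3–E11: √((-0.025·111.32)² + (-0.016·70.03)²) = √(7.74509 + 1.25548) = 3.000 km
E3–E6: √((-0.035·111.32)² + (0.075·70.03)²) = √(15.18037 + 27.58613) = 6.540 km
E3–E17: √((-0.145·111.32)² + (0.077·70.03)²) = √(260.54479 + 29.07701) = 17.018 km
E11–E6: √((-0.010·111.32)² + (0.091·70.03)²) = √(1.23921 + 40.61169) = 6.469 km
E11–E17: √((-0.120·111.32)² + (0.093·70.03)²) = √(178.44685 + 42.41643) = 14.861 km
E6–E17: √((-0.110·111.32)² + (0.002·70.03)²) = √(149.94492 + 0.01962) = 12.246 km
Closest pair: E3–E11 at 3.000 km.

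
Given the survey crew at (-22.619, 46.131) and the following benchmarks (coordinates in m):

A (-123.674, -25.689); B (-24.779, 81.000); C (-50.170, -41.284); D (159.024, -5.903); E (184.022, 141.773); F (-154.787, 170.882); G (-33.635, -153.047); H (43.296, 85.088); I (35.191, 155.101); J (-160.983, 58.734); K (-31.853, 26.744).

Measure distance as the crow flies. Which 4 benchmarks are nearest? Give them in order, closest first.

K, B, H, C

Distances from (-22.619, 46.131):
A: √((-101.055)² + (-71.820)²) = √(10212.11303 + 5158.11240) = 123.977 m
B: √((-2.160)² + (34.869)²) = √(4.66560 + 1215.84716) = 34.936 m
C: √((-27.551)² + (-87.415)²) = √(759.05760 + 7641.38222) = 91.654 m
D: √((181.643)² + (-52.034)²) = √(32994.17945 + 2707.53716) = 188.949 m
E: √((206.641)² + (95.642)²) = √(42700.50288 + 9147.39216) = 227.701 m
F: √((-132.168)² + (124.751)²) = √(17468.38022 + 15562.81200) = 181.745 m
G: √((-11.016)² + (-199.178)²) = √(121.35226 + 39671.87568) = 199.482 m
H: √((65.915)² + (38.957)²) = √(4344.78722 + 1517.64785) = 76.567 m
I: √((57.810)² + (108.970)²) = √(3341.99610 + 11874.46090) = 123.355 m
J: √((-138.364)² + (12.603)²) = √(19144.59650 + 158.83561) = 138.937 m
K: √((-9.234)² + (-19.387)²) = √(85.26676 + 375.85577) = 21.474 m
Sorted: K (21.474 m) < B (34.936 m) < H (76.567 m) < C (91.654 m) < I (123.355 m) < A (123.977 m) < …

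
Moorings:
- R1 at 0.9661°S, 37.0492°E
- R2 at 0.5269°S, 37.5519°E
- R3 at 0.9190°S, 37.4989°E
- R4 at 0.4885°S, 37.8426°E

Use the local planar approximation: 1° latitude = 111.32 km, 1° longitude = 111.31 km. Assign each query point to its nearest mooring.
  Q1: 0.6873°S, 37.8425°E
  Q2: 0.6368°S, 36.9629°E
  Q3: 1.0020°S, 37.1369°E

Q1→R4; Q2→R1; Q3→R1

Q1 at 0.6873°S, 37.8425°E:
  R1: 93.5976 km
  R2: 36.9477 km
  R3: 46.1306 km
  R4: 22.1304 km
  → nearest: R4 (22.1304 km)
Q2 at 0.6368°S, 36.9629°E:
  R1: 37.8954 km
  R2: 66.6933 km
  R3: 67.4273 km
  R4: 99.3013 km
  → nearest: R1 (37.8954 km)
Q3 at 1.0020°S, 37.1369°E:
  R1: 10.5482 km
  R2: 70.2211 km
  R3: 41.3400 km
  R4: 97.1490 km
  → nearest: R1 (10.5482 km)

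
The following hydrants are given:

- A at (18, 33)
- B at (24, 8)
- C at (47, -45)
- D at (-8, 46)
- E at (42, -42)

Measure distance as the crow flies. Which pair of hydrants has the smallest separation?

C and E

Pairwise distances:
A–B: √((6)² + (-25)²) = √(36.000 + 625.000) = 25.7
A–C: √((29)² + (-78)²) = √(841.000 + 6084.000) = 83.2
A–D: √((-26)² + (13)²) = √(676.000 + 169.000) = 29.1
A–E: √((24)² + (-75)²) = √(576.000 + 5625.000) = 78.7
B–C: √((23)² + (-53)²) = √(529.000 + 2809.000) = 57.8
B–D: √((-32)² + (38)²) = √(1024.000 + 1444.000) = 49.7
B–E: √((18)² + (-50)²) = √(324.000 + 2500.000) = 53.1
C–D: √((-55)² + (91)²) = √(3025.000 + 8281.000) = 106.3
C–E: √((-5)² + (3)²) = √(25.000 + 9.000) = 5.8
D–E: √((50)² + (-88)²) = √(2500.000 + 7744.000) = 101.2
Closest pair: C–E at 5.8.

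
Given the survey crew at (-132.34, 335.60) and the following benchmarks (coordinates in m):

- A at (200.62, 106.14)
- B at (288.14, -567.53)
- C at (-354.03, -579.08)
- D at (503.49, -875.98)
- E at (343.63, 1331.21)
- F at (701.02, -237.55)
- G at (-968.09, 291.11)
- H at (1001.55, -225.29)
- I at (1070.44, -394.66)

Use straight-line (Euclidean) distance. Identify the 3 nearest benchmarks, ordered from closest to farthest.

A, G, C

Distances from (-132.34, 335.60):
A: √((332.96)² + (-229.46)²) = √(110862.3616 + 52651.8916) = 404.37 m
B: √((420.48)² + (-903.13)²) = √(176803.4304 + 815643.7969) = 996.22 m
C: √((-221.69)² + (-914.68)²) = √(49146.4561 + 836639.5024) = 941.16 m
D: √((635.83)² + (-1211.58)²) = √(404279.7889 + 1467926.0964) = 1368.29 m
E: √((475.97)² + (995.61)²) = √(226547.4409 + 991239.2721) = 1103.53 m
F: √((833.36)² + (-573.15)²) = √(694488.8896 + 328500.9225) = 1011.43 m
G: √((-835.75)² + (-44.49)²) = √(698478.0625 + 1979.3601) = 836.93 m
H: √((1133.89)² + (-560.89)²) = √(1285706.5321 + 314597.5921) = 1265.03 m
I: √((1202.78)² + (-730.26)²) = √(1446679.7284 + 533279.6676) = 1407.11 m
Sorted: A (404.37 m) < G (836.93 m) < C (941.16 m) < B (996.22 m) < F (1011.43 m) < …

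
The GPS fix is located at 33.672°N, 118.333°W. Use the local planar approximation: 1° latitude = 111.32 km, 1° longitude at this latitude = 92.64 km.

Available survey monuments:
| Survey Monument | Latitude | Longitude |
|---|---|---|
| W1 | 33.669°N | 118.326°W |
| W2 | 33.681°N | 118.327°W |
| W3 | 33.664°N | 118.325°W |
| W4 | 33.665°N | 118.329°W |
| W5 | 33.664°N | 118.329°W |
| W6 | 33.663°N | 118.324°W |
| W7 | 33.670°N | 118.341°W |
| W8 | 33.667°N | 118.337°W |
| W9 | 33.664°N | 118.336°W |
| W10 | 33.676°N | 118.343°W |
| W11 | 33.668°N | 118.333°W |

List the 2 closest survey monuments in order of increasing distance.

Distances from 33.672°N, 118.333°W:
W1: √((-0.003·111.32)² + (0.007·92.64)²) = √(0.11153 + 0.42053) = 0.729 km
W2: √((0.009·111.32)² + (0.006·92.64)²) = √(1.00376 + 0.30896) = 1.146 km
W3: √((-0.008·111.32)² + (0.008·92.64)²) = √(0.79310 + 0.54926) = 1.159 km
W4: √((-0.007·111.32)² + (0.004·92.64)²) = √(0.60721 + 0.13731) = 0.863 km
W5: √((-0.008·111.32)² + (0.004·92.64)²) = √(0.79310 + 0.13731) = 0.965 km
W6: √((-0.009·111.32)² + (0.009·92.64)²) = √(1.00376 + 0.69516) = 1.303 km
W7: √((-0.002·111.32)² + (-0.008·92.64)²) = √(0.04957 + 0.54926) = 0.774 km
W8: √((-0.005·111.32)² + (-0.004·92.64)²) = √(0.30980 + 0.13731) = 0.669 km
W9: √((-0.008·111.32)² + (-0.003·92.64)²) = √(0.79310 + 0.07724) = 0.933 km
W10: √((0.004·111.32)² + (-0.010·92.64)²) = √(0.19827 + 0.85822) = 1.028 km
W11: √((-0.004·111.32)² + (0.000·92.64)²) = √(0.19827 + 0.00000) = 0.445 km
Sorted: W11 (0.445 km) < W8 (0.669 km) < W1 (0.729 km) < W7 (0.774 km) < …

W11, W8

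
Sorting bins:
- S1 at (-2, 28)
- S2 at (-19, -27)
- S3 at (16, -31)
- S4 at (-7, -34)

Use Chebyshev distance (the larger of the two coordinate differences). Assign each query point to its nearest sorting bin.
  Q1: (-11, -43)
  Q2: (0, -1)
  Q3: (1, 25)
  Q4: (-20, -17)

Q1→S4; Q2→S2; Q3→S1; Q4→S2

Q1 at (-11, -43):
  S1: max(|9|, |71|) = 71
  S2: max(|-8|, |16|) = 16
  S3: max(|27|, |12|) = 27
  S4: max(|4|, |9|) = 9
  → nearest: S4 (9)
Q2 at (0, -1):
  S1: max(|-2|, |29|) = 29
  S2: max(|-19|, |-26|) = 26
  S3: max(|16|, |-30|) = 30
  S4: max(|-7|, |-33|) = 33
  → nearest: S2 (26)
Q3 at (1, 25):
  S1: max(|-3|, |3|) = 3
  S2: max(|-20|, |-52|) = 52
  S3: max(|15|, |-56|) = 56
  S4: max(|-8|, |-59|) = 59
  → nearest: S1 (3)
Q4 at (-20, -17):
  S1: max(|18|, |45|) = 45
  S2: max(|1|, |-10|) = 10
  S3: max(|36|, |-14|) = 36
  S4: max(|13|, |-17|) = 17
  → nearest: S2 (10)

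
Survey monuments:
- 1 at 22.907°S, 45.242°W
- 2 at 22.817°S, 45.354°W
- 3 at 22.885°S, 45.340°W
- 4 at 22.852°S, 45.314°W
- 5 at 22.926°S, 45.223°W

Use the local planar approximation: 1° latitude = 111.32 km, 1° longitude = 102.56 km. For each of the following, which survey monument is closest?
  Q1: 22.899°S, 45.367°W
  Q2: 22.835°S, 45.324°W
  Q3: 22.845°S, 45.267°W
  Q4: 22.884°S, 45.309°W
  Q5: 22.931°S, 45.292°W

Q1 at 22.899°S, 45.367°W:
  1: √((-0.008·111.32)² + (0.125·102.56)²) = √(0.79310 + 164.35240) = 12.851 km
  2: √((0.082·111.32)² + (0.013·102.56)²) = √(83.32477 + 1.77764) = 9.225 km
  3: √((0.014·111.32)² + (0.027·102.56)²) = √(2.42886 + 7.66803) = 3.178 km
  4: √((0.047·111.32)² + (0.053·102.56)²) = √(27.37424 + 29.54662) = 7.545 km
  5: √((-0.027·111.32)² + (0.144·102.56)²) = √(9.03387 + 218.11273) = 15.071 km
  → nearest: 3 (3.178 km)
Q2 at 22.835°S, 45.324°W:
  1: √((-0.072·111.32)² + (0.082·102.56)²) = √(64.24087 + 70.72675) = 11.618 km
  2: √((0.018·111.32)² + (-0.030·102.56)²) = √(4.01505 + 9.46670) = 3.672 km
  3: √((-0.050·111.32)² + (-0.016·102.56)²) = √(30.98036 + 2.69275) = 5.803 km
  4: √((-0.017·111.32)² + (0.010·102.56)²) = √(3.58133 + 1.05186) = 2.152 km
  5: √((-0.091·111.32)² + (0.101·102.56)²) = √(102.61933 + 107.29977) = 14.489 km
  → nearest: 4 (2.152 km)
Q3 at 22.845°S, 45.267°W:
  1: √((-0.062·111.32)² + (0.025·102.56)²) = √(47.63540 + 6.57410) = 7.363 km
  2: √((0.028·111.32)² + (-0.087·102.56)²) = √(9.71544 + 79.61493) = 9.451 km
  3: √((-0.040·111.32)² + (-0.073·102.56)²) = √(19.82743 + 56.05337) = 8.711 km
  4: √((-0.007·111.32)² + (-0.047·102.56)²) = √(0.60721 + 23.23548) = 4.883 km
  5: √((-0.081·111.32)² + (0.044·102.56)²) = √(81.30485 + 20.36392) = 10.083 km
  → nearest: 4 (4.883 km)
Q4 at 22.884°S, 45.309°W:
  1: √((-0.023·111.32)² + (0.067·102.56)²) = √(6.55544 + 47.21779) = 7.333 km
  2: √((0.067·111.32)² + (-0.045·102.56)²) = √(55.62833 + 21.30007) = 8.771 km
  3: √((-0.001·111.32)² + (-0.031·102.56)²) = √(0.01239 + 10.10833) = 3.181 km
  4: √((0.032·111.32)² + (-0.005·102.56)²) = √(12.68955 + 0.26296) = 3.599 km
  5: √((-0.042·111.32)² + (0.086·102.56)²) = √(21.85974 + 77.79522) = 9.983 km
  → nearest: 3 (3.181 km)
Q5 at 22.931°S, 45.292°W:
  1: √((0.024·111.32)² + (0.050·102.56)²) = √(7.13787 + 26.29638) = 5.782 km
  2: √((0.114·111.32)² + (-0.062·102.56)²) = √(161.04828 + 40.43332) = 14.194 km
  3: √((0.046·111.32)² + (-0.048·102.56)²) = √(26.22177 + 24.23475) = 7.103 km
  4: √((0.079·111.32)² + (-0.022·102.56)²) = √(77.33936 + 5.09098) = 9.079 km
  5: √((0.005·111.32)² + (0.069·102.56)²) = √(0.30980 + 50.07883) = 7.098 km
  → nearest: 1 (5.782 km)

Q1→3; Q2→4; Q3→4; Q4→3; Q5→1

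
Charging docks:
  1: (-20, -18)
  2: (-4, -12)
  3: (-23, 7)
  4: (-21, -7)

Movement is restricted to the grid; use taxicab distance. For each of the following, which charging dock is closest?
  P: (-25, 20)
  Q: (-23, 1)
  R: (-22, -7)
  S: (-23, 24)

P at (-25, 20):
  1: 43
  2: 53
  3: 15
  4: 31
  → nearest: 3 (15)
Q at (-23, 1):
  1: 22
  2: 32
  3: 6
  4: 10
  → nearest: 3 (6)
R at (-22, -7):
  1: 13
  2: 23
  3: 15
  4: 1
  → nearest: 4 (1)
S at (-23, 24):
  1: 45
  2: 55
  3: 17
  4: 33
  → nearest: 3 (17)

P→3; Q→3; R→4; S→3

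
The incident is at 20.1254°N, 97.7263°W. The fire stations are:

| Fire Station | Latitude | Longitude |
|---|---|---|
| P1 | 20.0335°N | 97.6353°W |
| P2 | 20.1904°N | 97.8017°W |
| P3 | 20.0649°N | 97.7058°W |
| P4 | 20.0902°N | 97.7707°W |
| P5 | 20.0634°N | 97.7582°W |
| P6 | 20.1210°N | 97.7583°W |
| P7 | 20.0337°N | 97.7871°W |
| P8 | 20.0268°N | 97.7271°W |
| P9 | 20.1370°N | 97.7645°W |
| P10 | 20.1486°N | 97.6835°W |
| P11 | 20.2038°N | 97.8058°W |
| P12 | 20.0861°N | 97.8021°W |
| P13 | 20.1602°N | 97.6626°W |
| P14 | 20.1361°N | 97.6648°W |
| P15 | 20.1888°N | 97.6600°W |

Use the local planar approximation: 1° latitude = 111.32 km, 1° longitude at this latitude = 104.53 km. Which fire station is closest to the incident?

Distances from 20.1254°N, 97.7263°W:
P1: 13.9693 km
P2: 10.6993 km
P3: 7.0675 km
P4: 6.0741 km
P5: 7.6651 km
P6: 3.3806 km
P7: 12.0248 km
P8: 10.9765 km
P9: 4.1967 km
P10: 5.1658 km
P11: 12.0510 km
P12: 9.0509 km
P13: 7.7035 km
P14: 6.5380 km
P15: 9.8914 km
Minimum: P6 at 3.3806 km.

P6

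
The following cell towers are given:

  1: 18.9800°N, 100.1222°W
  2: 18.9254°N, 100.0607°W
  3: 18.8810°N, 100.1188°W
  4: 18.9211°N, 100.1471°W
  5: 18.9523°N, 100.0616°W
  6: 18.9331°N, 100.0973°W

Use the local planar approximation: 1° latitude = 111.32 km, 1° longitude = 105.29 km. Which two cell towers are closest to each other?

2 and 5

Pairwise distances:
1–2: 8.8810 km
1–3: 11.0265 km
1–4: 7.0615 km
1–5: 7.0866 km
1–6: 5.8422 km
2–3: 7.8646 km
2–4: 9.1096 km
2–5: 2.9960 km
2–6: 3.9478 km
3–4: 5.3671 km
3–5: 9.9634 km
3–6: 6.2259 km
4–5: 9.6491 km
4–6: 5.4109 km
5–6: 4.3240 km
Closest pair: 2–5 at 2.9960 km.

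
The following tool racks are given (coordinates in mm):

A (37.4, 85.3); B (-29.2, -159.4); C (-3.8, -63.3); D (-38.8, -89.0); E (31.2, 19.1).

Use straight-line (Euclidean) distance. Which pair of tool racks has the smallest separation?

C and D

Pairwise distances:
C–D: √((-35.0)² + (-25.7)²) = √(1225.000 + 660.490) = 43.4 mm
A–E: √((-6.2)² + (-66.2)²) = √(38.440 + 4382.440) = 66.5 mm
B–D: √((-9.6)² + (70.4)²) = √(92.160 + 4956.160) = 71.1 mm
C–E: √((35.0)² + (82.4)²) = √(1225.000 + 6789.760) = 89.5 mm
B–C: √((25.4)² + (96.1)²) = √(645.160 + 9235.210) = 99.4 mm
D–E: √((70.0)² + (108.1)²) = √(4900.000 + 11685.610) = 128.8 mm
A–C: √((-41.2)² + (-148.6)²) = √(1697.440 + 22081.960) = 154.2 mm
B–E: √((60.4)² + (178.5)²) = √(3648.160 + 31862.250) = 188.4 mm
A–D: √((-76.2)² + (-174.3)²) = √(5806.440 + 30380.490) = 190.2 mm
A–B: √((-66.6)² + (-244.7)²) = √(4435.560 + 59878.090) = 253.6 mm
Closest pair: C–D at 43.4 mm.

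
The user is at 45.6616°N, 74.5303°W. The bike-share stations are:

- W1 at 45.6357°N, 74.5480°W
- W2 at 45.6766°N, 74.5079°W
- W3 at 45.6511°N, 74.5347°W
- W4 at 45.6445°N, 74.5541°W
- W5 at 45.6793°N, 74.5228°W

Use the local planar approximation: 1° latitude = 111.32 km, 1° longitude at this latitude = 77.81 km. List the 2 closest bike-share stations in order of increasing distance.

W3, W5

Distances from 45.6616°N, 74.5303°W:
W1: 3.1952 km
W2: 2.4137 km
W3: 1.2180 km
W4: 2.6558 km
W5: 2.0550 km
Sorted: W3 (1.2180 km) < W5 (2.0550 km) < W2 (2.4137 km) < W4 (2.6558 km) < …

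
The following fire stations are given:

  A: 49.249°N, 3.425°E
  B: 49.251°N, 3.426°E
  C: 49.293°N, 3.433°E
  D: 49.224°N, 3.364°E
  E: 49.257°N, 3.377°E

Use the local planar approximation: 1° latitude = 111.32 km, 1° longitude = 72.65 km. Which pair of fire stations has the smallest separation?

A and B

Pairwise distances:
A–B: √((0.002·111.32)² + (0.001·72.65)²) = √(0.04957 + 0.00528) = 0.234 km
A–C: √((0.044·111.32)² + (0.008·72.65)²) = √(23.99119 + 0.33779) = 4.932 km
A–D: √((-0.025·111.32)² + (-0.061·72.65)²) = √(7.74509 + 19.63952) = 5.233 km
A–E: √((0.008·111.32)² + (-0.048·72.65)²) = √(0.79310 + 12.16056) = 3.599 km
B–C: √((0.042·111.32)² + (0.007·72.65)²) = √(21.85974 + 0.25862) = 4.703 km
B–D: √((-0.027·111.32)² + (-0.062·72.65)²) = √(9.03387 + 20.28872) = 5.415 km
B–E: √((0.006·111.32)² + (-0.049·72.65)²) = √(0.44612 + 12.67253) = 3.622 km
C–D: √((-0.069·111.32)² + (-0.069·72.65)²) = √(58.99899 + 25.12867) = 9.172 km
C–E: √((-0.036·111.32)² + (-0.056·72.65)²) = √(16.06022 + 16.55188) = 5.711 km
D–E: √((0.033·111.32)² + (0.013·72.65)²) = √(13.49504 + 0.89199) = 3.793 km
Closest pair: A–B at 0.234 km.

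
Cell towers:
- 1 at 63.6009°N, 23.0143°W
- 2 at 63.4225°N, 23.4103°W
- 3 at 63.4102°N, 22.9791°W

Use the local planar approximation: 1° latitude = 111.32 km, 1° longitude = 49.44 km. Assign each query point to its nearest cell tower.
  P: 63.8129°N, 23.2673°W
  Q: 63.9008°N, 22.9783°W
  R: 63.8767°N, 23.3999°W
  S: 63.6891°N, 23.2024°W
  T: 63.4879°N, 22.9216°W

P→1; Q→1; R→1; S→1; T→3

P at 63.8129°N, 23.2673°W:
  1: √((-0.2120·111.32)² + (0.2530·49.44)²) = √(556.952448 + 156.458069) = 26.7097 km
  2: √((-0.3904·111.32)² + (-0.1430·49.44)²) = √(1888.713190 + 49.983769) = 44.0306 km
  3: √((-0.4027·111.32)² + (0.2882·49.44)²) = √(2009.600150 + 203.022830) = 47.0385 km
  → nearest: 1 (26.7097 km)
Q at 63.9008°N, 22.9783°W:
  1: √((-0.2999·111.32)² + (-0.0360·49.44)²) = √(1114.549411 + 3.167830) = 33.4323 km
  2: √((-0.4783·111.32)² + (-0.4320·49.44)²) = √(2834.961446 + 456.167581) = 57.3684 km
  3: √((-0.4906·111.32)² + (-0.0008·49.44)²) = √(2982.644431 + 0.001564) = 54.6136 km
  → nearest: 1 (33.4323 km)
R at 63.8767°N, 23.3999°W:
  1: √((-0.2758·111.32)² + (0.3856·49.44)²) = √(942.616243 + 363.438536) = 36.1394 km
  2: √((-0.4542·111.32)² + (-0.0104·49.44)²) = √(2556.469732 + 0.264377) = 50.5642 km
  3: √((-0.4665·111.32)² + (0.4208·49.44)²) = √(2696.805911 + 432.821062) = 55.9431 km
  → nearest: 1 (36.1394 km)
S at 63.6891°N, 23.2024°W:
  1: √((-0.0882·111.32)² + (0.1881·49.44)²) = √(96.401450 + 86.483751) = 13.5235 km
  2: √((-0.2666·111.32)² + (-0.2079·49.44)²) = √(880.778461 + 105.649125) = 31.4074 km
  3: √((-0.2789·111.32)² + (0.2233·49.44)²) = √(963.925399 + 121.880540) = 32.9516 km
  → nearest: 1 (13.5235 km)
T at 63.4879°N, 22.9216°W:
  1: √((0.1130·111.32)² + (-0.0927·49.44)²) = √(158.235266 + 21.004696) = 13.3881 km
  2: √((-0.0654·111.32)² + (-0.4887·49.44)²) = √(53.003176 + 583.769771) = 25.2344 km
  3: √((-0.0777·111.32)² + (-0.0575·49.44)²) = √(74.814957 + 8.081512) = 9.1047 km
  → nearest: 3 (9.1047 km)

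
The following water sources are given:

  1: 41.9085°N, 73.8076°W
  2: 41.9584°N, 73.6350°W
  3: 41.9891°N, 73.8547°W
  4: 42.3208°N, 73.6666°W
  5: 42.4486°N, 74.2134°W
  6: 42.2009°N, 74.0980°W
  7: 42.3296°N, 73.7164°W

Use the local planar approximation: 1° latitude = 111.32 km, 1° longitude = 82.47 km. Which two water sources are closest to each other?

4 and 7

Pairwise distances:
1–2: √((0.0499·111.32)² + (0.1726·82.47)²) = √(30.856558 + 202.615923) = 15.2798 km
1–3: √((0.0806·111.32)² + (-0.0471·82.47)²) = √(80.503818 + 15.088074) = 9.7771 km
1–4: √((0.4123·111.32)² + (0.1410·82.47)²) = √(2106.556272 + 135.216663) = 47.3474 km
1–5: √((0.5401·111.32)² + (-0.4058·82.47)²) = √(3614.887199 + 1119.994976) = 68.8105 km
1–6: √((0.2924·111.32)² + (-0.2904·82.47)²) = √(1059.500417 + 573.568396) = 40.4112 km
1–7: √((0.4211·111.32)² + (0.0912·82.47)²) = √(2197.439253 + 56.569412) = 47.4764 km
2–3: √((0.0307·111.32)² + (-0.2197·82.47)²) = √(11.679470 + 328.285804) = 18.4381 km
2–4: √((0.3624·111.32)² + (-0.0316·82.47)²) = √(1627.506656 + 6.791507) = 40.4265 km
2–5: √((0.4902·111.32)² + (-0.5784·82.47)²) = √(2977.782746 + 2275.351820) = 72.4785 km
2–6: √((0.2425·111.32)² + (-0.4630·82.47)²) = √(728.735424 + 1457.988073) = 46.7624 km
2–7: √((0.3712·111.32)² + (-0.0814·82.47)²) = √(1707.506362 + 45.065148) = 41.8637 km
3–4: √((0.3317·111.32)² + (0.1881·82.47)²) = √(1363.444104 + 240.640976) = 40.0510 km
3–5: √((0.4595·111.32)² + (-0.3587·82.47)²) = √(2616.480044 + 875.094073) = 59.0895 km
3–6: √((0.2118·111.32)² + (-0.2433·82.47)²) = √(555.902090 + 402.602259) = 30.9597 km
3–7: √((0.3405·111.32)² + (0.1383·82.47)²) = √(1436.748088 + 130.087734) = 39.5833 km
4–5: √((0.1278·111.32)² + (-0.5468·82.47)²) = √(202.398879 + 2033.522588) = 47.2855 km
4–6: √((-0.1199·111.32)² + (-0.4314·82.47)²) = √(178.149563 + 1265.762633) = 37.9988 km
4–7: √((0.0088·111.32)² + (-0.0498·82.47)²) = √(0.959648 + 16.867498) = 4.2222 km
5–6: √((-0.2477·111.32)² + (0.1154·82.47)²) = √(760.323491 + 90.574012) = 29.1701 km
5–7: √((-0.1190·111.32)² + (0.4970·82.47)²) = √(175.485129 + 1679.982534) = 43.0751 km
6–7: √((0.1287·111.32)² + (0.3816·82.47)²) = √(205.259605 + 990.395643) = 34.5782 km
Closest pair: 4–7 at 4.2222 km.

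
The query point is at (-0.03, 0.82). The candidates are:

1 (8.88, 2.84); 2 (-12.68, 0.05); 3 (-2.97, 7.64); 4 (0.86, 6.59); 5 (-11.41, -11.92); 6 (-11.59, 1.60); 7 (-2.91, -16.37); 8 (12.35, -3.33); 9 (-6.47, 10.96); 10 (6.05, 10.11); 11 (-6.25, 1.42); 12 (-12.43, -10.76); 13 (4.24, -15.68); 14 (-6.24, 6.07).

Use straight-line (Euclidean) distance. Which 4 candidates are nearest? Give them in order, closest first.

Distances from (-0.03, 0.82):
1: 9.14
2: 12.67
3: 7.43
4: 5.84
5: 17.08
6: 11.59
7: 17.43
8: 13.06
9: 12.01
10: 11.10
11: 6.25
12: 16.97
13: 17.04
14: 8.13
Sorted: 4 (5.84) < 11 (6.25) < 3 (7.43) < 14 (8.13) < 1 (9.14) < 10 (11.10) < …

4, 11, 3, 14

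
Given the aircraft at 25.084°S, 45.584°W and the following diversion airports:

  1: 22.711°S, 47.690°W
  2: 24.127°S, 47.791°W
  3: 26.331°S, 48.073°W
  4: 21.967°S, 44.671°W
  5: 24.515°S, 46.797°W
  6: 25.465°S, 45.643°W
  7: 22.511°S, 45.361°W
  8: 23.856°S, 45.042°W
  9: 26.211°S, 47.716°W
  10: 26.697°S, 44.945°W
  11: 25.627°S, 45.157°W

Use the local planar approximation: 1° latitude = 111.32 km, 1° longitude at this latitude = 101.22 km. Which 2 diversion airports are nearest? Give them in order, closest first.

Distances from 25.084°S, 45.584°W:
1: √((2.373·111.32)² + (-2.106·101.22)²) = √(69781.75244 + 45441.15899) = 339.445 km
2: √((0.957·111.32)² + (-2.207·101.22)²) = √(11349.33122 + 49904.22693) = 247.495 km
3: √((-1.247·111.32)² + (-2.489·101.22)²) = √(19269.89296 + 63472.04034) = 287.649 km
4: √((3.117·111.32)² + (0.913·101.22)²) = √(120398.20160 + 8540.32152) = 359.080 km
5: √((0.569·111.32)² + (-1.213·101.22)²) = √(4012.09242 + 15074.89402) = 138.156 km
6: √((-0.381·111.32)² + (-0.059·101.22)²) = √(1798.85578 + 35.66455) = 42.831 km
7: √((2.573·111.32)² + (0.223·101.22)²) = √(82040.05970 + 509.49789) = 287.314 km
8: √((1.228·111.32)² + (0.542·101.22)²) = √(18687.15246 + 3009.75565) = 147.299 km
9: √((-1.127·111.32)² + (-2.132·101.22)²) = √(15739.61943 + 46570.08887) = 249.619 km
10: √((-1.613·111.32)² + (0.639·101.22)²) = √(32241.49194 + 4183.44807) = 190.853 km
11: √((-0.543·111.32)² + (0.427·101.22)²) = √(3653.81079 + 1868.04965) = 74.309 km
Sorted: 6 (42.831 km) < 11 (74.309 km) < 5 (138.156 km) < 8 (147.299 km) < …

6, 11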